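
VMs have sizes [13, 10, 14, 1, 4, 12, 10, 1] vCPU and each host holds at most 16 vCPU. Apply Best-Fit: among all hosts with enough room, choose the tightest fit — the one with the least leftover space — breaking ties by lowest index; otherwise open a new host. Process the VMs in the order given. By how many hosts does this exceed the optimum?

Best-Fit: [13] [10,4] [14,1,1] [12] [10] → 5 hosts.
Total size 65 vCPU; any packing needs at least ⌈65/16⌉ = 5 hosts.
So 5 is already optimal.

0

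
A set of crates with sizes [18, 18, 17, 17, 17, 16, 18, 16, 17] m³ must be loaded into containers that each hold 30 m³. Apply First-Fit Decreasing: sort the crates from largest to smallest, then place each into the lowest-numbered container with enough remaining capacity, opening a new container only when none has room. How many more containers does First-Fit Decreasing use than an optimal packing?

0

First-Fit Decreasing: [18] [18] [18] [17] [17] [17] [17] [16] [16] → 9 containers.
9 crates exceed 15 m³ (half the capacity), and no two of those can share a container, so at least 9 containers are needed.
So 9 is already optimal.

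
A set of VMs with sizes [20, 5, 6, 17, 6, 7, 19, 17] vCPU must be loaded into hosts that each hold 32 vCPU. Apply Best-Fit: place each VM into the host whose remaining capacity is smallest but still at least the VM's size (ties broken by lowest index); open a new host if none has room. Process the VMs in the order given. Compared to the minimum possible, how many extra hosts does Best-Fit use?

0

Best-Fit: [20,5,6] [17,6,7] [19] [17] → 4 hosts.
Total size 97 vCPU; any packing needs at least ⌈97/32⌉ = 4 hosts.
So 4 is already optimal.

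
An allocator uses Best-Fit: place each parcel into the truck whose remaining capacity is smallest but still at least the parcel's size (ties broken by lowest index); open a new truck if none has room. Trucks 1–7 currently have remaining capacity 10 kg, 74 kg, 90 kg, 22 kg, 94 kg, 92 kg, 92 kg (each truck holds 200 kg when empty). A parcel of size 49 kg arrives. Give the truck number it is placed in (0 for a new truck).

Trucks with room: truck 2 (74 kg), truck 3 (90 kg), truck 5 (94 kg), truck 6 (92 kg), truck 7 (92 kg).
Tightest fit is truck 2 with 74 kg free.

2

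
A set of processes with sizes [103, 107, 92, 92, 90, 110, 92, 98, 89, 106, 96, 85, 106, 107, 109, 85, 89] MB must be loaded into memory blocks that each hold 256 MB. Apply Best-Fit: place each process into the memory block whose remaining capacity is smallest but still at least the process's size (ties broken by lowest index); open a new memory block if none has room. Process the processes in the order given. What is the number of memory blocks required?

memory block 1: place 103 MB, 153 MB left
memory block 1: place 107 MB, 46 MB left
memory block 2: place 92 MB, 164 MB left
memory block 2: place 92 MB, 72 MB left
memory block 3: place 90 MB, 166 MB left
memory block 3: place 110 MB, 56 MB left
memory block 4: place 92 MB, 164 MB left
memory block 4: place 98 MB, 66 MB left
memory block 5: place 89 MB, 167 MB left
memory block 5: place 106 MB, 61 MB left
memory block 6: place 96 MB, 160 MB left
memory block 6: place 85 MB, 75 MB left
memory block 7: place 106 MB, 150 MB left
memory block 7: place 107 MB, 43 MB left
memory block 8: place 109 MB, 147 MB left
memory block 8: place 85 MB, 62 MB left
memory block 9: place 89 MB, 167 MB left
Final memory blocks: [103,107] [92,92] [90,110] [92,98] [89,106] [96,85] [106,107] [109,85] [89].

9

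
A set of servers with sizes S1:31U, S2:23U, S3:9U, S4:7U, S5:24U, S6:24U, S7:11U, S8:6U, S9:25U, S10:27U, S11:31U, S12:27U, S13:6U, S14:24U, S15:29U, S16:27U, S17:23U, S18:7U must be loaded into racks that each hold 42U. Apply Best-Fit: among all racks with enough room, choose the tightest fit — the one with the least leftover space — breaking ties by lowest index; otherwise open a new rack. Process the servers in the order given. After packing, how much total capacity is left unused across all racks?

S1 (31U) → rack 1 (remaining 11U)
S2 (23U) → rack 2 (remaining 19U)
S3 (9U) → rack 1 (remaining 2U)
S4 (7U) → rack 2 (remaining 12U)
S5 (24U) → rack 3 (remaining 18U)
S6 (24U) → rack 4 (remaining 18U)
S7 (11U) → rack 2 (remaining 1U)
S8 (6U) → rack 3 (remaining 12U)
S9 (25U) → rack 5 (remaining 17U)
S10 (27U) → rack 6 (remaining 15U)
S11 (31U) → rack 7 (remaining 11U)
S12 (27U) → rack 8 (remaining 15U)
S13 (6U) → rack 7 (remaining 5U)
S14 (24U) → rack 9 (remaining 18U)
S15 (29U) → rack 10 (remaining 13U)
S16 (27U) → rack 11 (remaining 15U)
S17 (23U) → rack 12 (remaining 19U)
S18 (7U) → rack 3 (remaining 5U)
12 racks × 42U = 504U; used 361U; unused 143U.

143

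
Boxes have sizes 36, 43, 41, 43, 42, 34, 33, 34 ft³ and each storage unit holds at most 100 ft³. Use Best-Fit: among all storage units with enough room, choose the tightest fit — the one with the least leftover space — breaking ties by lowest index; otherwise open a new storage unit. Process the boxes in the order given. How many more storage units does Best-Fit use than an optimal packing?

0

Best-Fit: [36,43] [41,43] [42,34] [33,34] → 4 storage units.
Total size 306 ft³; any packing needs at least ⌈306/100⌉ = 4 storage units.
So 4 is already optimal.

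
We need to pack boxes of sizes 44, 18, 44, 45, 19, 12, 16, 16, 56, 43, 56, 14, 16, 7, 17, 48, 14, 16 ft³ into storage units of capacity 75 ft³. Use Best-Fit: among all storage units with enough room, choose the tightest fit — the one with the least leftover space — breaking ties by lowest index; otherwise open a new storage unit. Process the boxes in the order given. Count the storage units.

7

Put 44 ft³ in storage unit 1; 31 ft³ remain.
Put 18 ft³ in storage unit 1; 13 ft³ remain.
Put 44 ft³ in storage unit 2; 31 ft³ remain.
Put 45 ft³ in storage unit 3; 30 ft³ remain.
Put 19 ft³ in storage unit 3; 11 ft³ remain.
Put 12 ft³ in storage unit 1; 1 ft³ remain.
Put 16 ft³ in storage unit 2; 15 ft³ remain.
Put 16 ft³ in storage unit 4; 59 ft³ remain.
Put 56 ft³ in storage unit 4; 3 ft³ remain.
Put 43 ft³ in storage unit 5; 32 ft³ remain.
Put 56 ft³ in storage unit 6; 19 ft³ remain.
Put 14 ft³ in storage unit 2; 1 ft³ remain.
Put 16 ft³ in storage unit 6; 3 ft³ remain.
Put 7 ft³ in storage unit 3; 4 ft³ remain.
Put 17 ft³ in storage unit 5; 15 ft³ remain.
Put 48 ft³ in storage unit 7; 27 ft³ remain.
Put 14 ft³ in storage unit 5; 1 ft³ remain.
Put 16 ft³ in storage unit 7; 11 ft³ remain.
Final storage units: [44,18,12] [44,16,14] [45,19,7] [16,56] [43,17,14] [56,16] [48,16].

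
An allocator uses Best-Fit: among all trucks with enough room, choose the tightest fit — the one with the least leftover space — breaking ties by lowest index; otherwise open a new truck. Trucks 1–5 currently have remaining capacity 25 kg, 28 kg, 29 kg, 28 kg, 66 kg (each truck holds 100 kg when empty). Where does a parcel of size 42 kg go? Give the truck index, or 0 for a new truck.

Trucks with room: truck 5 (66 kg).
Tightest fit is truck 5 with 66 kg free.

5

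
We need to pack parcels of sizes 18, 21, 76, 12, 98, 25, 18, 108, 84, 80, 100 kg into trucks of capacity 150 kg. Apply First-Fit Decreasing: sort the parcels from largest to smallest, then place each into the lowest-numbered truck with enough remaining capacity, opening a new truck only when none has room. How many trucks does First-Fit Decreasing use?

6

Sorted descending: 108, 100, 98, 84, 80, 76, 25, 21, 18, 18, 12.
truck 1: place 108 kg, 42 kg left
truck 2: place 100 kg, 50 kg left
truck 3: place 98 kg, 52 kg left
truck 4: place 84 kg, 66 kg left
truck 5: place 80 kg, 70 kg left
truck 6: place 76 kg, 74 kg left
truck 1: place 25 kg, 17 kg left
truck 2: place 21 kg, 29 kg left
truck 2: place 18 kg, 11 kg left
truck 3: place 18 kg, 34 kg left
truck 1: place 12 kg, 5 kg left
Final trucks: [108,25,12] [100,21,18] [98,18] [84] [80] [76].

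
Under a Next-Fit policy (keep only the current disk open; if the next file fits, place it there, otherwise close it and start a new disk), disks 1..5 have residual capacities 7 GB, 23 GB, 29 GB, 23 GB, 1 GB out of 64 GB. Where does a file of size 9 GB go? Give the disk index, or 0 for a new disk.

Next-Fit only looks at disk 5, which has 1 GB free.
9 GB does not fit, so a new disk is opened.

0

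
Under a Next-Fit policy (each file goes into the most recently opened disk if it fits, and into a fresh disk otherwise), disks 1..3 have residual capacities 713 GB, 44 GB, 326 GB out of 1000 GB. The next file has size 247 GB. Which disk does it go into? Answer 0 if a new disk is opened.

3

Next-Fit only looks at disk 3, which has 326 GB free.
247 GB fits there.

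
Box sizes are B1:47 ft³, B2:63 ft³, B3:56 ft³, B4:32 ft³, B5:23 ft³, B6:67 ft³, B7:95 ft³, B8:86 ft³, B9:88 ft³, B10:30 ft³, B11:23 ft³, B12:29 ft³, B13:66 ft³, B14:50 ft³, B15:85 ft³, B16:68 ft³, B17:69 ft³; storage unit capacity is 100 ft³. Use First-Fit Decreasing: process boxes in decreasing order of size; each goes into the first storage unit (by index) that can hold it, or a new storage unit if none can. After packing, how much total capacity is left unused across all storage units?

123

Sorted descending: 95, 88, 86, 85, 69, 68, 67, 66, 63, 56, 50, 47, 32, 30, 29, 23, 23.
storage unit 1: place 95 ft³, 5 ft³ left
storage unit 2: place 88 ft³, 12 ft³ left
storage unit 3: place 86 ft³, 14 ft³ left
storage unit 4: place 85 ft³, 15 ft³ left
storage unit 5: place 69 ft³, 31 ft³ left
storage unit 6: place 68 ft³, 32 ft³ left
storage unit 7: place 67 ft³, 33 ft³ left
storage unit 8: place 66 ft³, 34 ft³ left
storage unit 9: place 63 ft³, 37 ft³ left
storage unit 10: place 56 ft³, 44 ft³ left
storage unit 11: place 50 ft³, 50 ft³ left
storage unit 11: place 47 ft³, 3 ft³ left
storage unit 6: place 32 ft³, 0 ft³ left
storage unit 5: place 30 ft³, 1 ft³ left
storage unit 7: place 29 ft³, 4 ft³ left
storage unit 8: place 23 ft³, 11 ft³ left
storage unit 9: place 23 ft³, 14 ft³ left
11 storage units × 100 ft³ = 1100 ft³; used 977 ft³; unused 123 ft³.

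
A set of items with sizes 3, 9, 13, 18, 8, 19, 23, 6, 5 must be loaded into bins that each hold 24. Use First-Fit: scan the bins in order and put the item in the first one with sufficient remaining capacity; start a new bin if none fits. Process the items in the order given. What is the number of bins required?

5 bins

Put 3 in bin 1; 21 remain.
Put 9 in bin 1; 12 remain.
Put 13 in bin 2; 11 remain.
Put 18 in bin 3; 6 remain.
Put 8 in bin 1; 4 remain.
Put 19 in bin 4; 5 remain.
Put 23 in bin 5; 1 remain.
Put 6 in bin 2; 5 remain.
Put 5 in bin 2; 0 remain.
Final bins: [3,9,8] [13,6,5] [18] [19] [23].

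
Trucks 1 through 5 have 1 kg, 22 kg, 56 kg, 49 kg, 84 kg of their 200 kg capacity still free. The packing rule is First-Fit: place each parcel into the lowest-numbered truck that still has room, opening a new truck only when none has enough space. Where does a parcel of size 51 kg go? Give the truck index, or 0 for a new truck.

3

Trucks with room: truck 3 (56 kg), truck 5 (84 kg).
The first with room is truck 3.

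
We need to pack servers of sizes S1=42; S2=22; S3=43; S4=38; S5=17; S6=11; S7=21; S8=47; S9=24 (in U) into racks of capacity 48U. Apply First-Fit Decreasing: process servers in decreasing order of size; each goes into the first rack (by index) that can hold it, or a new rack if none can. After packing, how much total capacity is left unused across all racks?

71

Sorted descending: 47, 43, 42, 38, 24, 22, 21, 17, 11.
47U → rack 1 (remaining 1U)
43U → rack 2 (remaining 5U)
42U → rack 3 (remaining 6U)
38U → rack 4 (remaining 10U)
24U → rack 5 (remaining 24U)
22U → rack 5 (remaining 2U)
21U → rack 6 (remaining 27U)
17U → rack 6 (remaining 10U)
11U → rack 7 (remaining 37U)
7 racks × 48U = 336U; used 265U; unused 71U.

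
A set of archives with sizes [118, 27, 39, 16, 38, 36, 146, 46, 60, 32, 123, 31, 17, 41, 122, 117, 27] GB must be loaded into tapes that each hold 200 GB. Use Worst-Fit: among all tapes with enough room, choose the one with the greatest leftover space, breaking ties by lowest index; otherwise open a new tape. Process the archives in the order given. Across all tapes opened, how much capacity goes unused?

164

118 GB → tape 1 (remaining 82 GB)
27 GB → tape 1 (remaining 55 GB)
39 GB → tape 1 (remaining 16 GB)
16 GB → tape 1 (remaining 0 GB)
38 GB → tape 2 (remaining 162 GB)
36 GB → tape 2 (remaining 126 GB)
146 GB → tape 3 (remaining 54 GB)
46 GB → tape 2 (remaining 80 GB)
60 GB → tape 2 (remaining 20 GB)
32 GB → tape 3 (remaining 22 GB)
123 GB → tape 4 (remaining 77 GB)
31 GB → tape 4 (remaining 46 GB)
17 GB → tape 4 (remaining 29 GB)
41 GB → tape 5 (remaining 159 GB)
122 GB → tape 5 (remaining 37 GB)
117 GB → tape 6 (remaining 83 GB)
27 GB → tape 6 (remaining 56 GB)
6 tapes × 200 GB = 1200 GB; used 1036 GB; unused 164 GB.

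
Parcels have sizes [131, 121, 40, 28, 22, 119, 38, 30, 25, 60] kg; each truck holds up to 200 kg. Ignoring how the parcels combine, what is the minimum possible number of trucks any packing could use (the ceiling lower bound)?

Total size = 131 + 121 + 40 + 28 + 22 + 119 + 38 + 30 + 25 + 60 = 614 kg.
⌈614 / 200⌉ = 4.

4 trucks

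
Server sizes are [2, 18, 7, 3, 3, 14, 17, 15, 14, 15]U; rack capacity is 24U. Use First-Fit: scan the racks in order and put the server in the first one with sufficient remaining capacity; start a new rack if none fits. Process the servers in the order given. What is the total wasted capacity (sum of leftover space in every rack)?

36

2U → rack 1 (remaining 22U)
18U → rack 1 (remaining 4U)
7U → rack 2 (remaining 17U)
3U → rack 1 (remaining 1U)
3U → rack 2 (remaining 14U)
14U → rack 2 (remaining 0U)
17U → rack 3 (remaining 7U)
15U → rack 4 (remaining 9U)
14U → rack 5 (remaining 10U)
15U → rack 6 (remaining 9U)
6 racks × 24U = 144U; used 108U; unused 36U.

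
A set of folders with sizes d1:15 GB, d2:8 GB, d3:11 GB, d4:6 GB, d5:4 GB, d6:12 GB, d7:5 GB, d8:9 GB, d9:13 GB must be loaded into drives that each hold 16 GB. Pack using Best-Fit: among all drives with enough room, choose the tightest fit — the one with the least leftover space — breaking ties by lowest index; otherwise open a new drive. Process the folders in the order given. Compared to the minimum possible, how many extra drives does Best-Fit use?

Best-Fit: [15] [8,6] [11,4] [12] [5,9] [13] → 6 drives.
Total size 83 GB; any packing needs at least ⌈83/16⌉ = 6 drives.
So 6 is already optimal.

0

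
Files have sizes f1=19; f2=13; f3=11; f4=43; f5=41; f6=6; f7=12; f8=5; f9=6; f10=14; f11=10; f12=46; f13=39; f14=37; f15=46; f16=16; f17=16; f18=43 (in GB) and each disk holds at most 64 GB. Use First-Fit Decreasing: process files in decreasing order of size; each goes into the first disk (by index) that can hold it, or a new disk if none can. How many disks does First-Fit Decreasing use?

Sorted descending: 46, 46, 43, 43, 41, 39, 37, 19, 16, 16, 14, 13, 12, 11, 10, 6, 6, 5.
Put 46 GB in disk 1; 18 GB remain.
Put 46 GB in disk 2; 18 GB remain.
Put 43 GB in disk 3; 21 GB remain.
Put 43 GB in disk 4; 21 GB remain.
Put 41 GB in disk 5; 23 GB remain.
Put 39 GB in disk 6; 25 GB remain.
Put 37 GB in disk 7; 27 GB remain.
Put 19 GB in disk 3; 2 GB remain.
Put 16 GB in disk 1; 2 GB remain.
Put 16 GB in disk 2; 2 GB remain.
Put 14 GB in disk 4; 7 GB remain.
Put 13 GB in disk 5; 10 GB remain.
Put 12 GB in disk 6; 13 GB remain.
Put 11 GB in disk 6; 2 GB remain.
Put 10 GB in disk 5; 0 GB remain.
Put 6 GB in disk 4; 1 GB remain.
Put 6 GB in disk 7; 21 GB remain.
Put 5 GB in disk 7; 16 GB remain.
Final disks: [46,16] [46,16] [43,19] [43,14,6] [41,13,10] [39,12,11] [37,6,5].

7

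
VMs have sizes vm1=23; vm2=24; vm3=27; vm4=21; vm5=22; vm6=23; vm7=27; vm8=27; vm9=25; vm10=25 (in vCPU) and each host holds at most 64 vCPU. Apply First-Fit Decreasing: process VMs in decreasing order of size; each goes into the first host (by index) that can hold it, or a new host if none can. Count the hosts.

Sorted descending: 27, 27, 27, 25, 25, 24, 23, 23, 22, 21.
Put 27 vCPU in host 1; 37 vCPU remain.
Put 27 vCPU in host 1; 10 vCPU remain.
Put 27 vCPU in host 2; 37 vCPU remain.
Put 25 vCPU in host 2; 12 vCPU remain.
Put 25 vCPU in host 3; 39 vCPU remain.
Put 24 vCPU in host 3; 15 vCPU remain.
Put 23 vCPU in host 4; 41 vCPU remain.
Put 23 vCPU in host 4; 18 vCPU remain.
Put 22 vCPU in host 5; 42 vCPU remain.
Put 21 vCPU in host 5; 21 vCPU remain.

5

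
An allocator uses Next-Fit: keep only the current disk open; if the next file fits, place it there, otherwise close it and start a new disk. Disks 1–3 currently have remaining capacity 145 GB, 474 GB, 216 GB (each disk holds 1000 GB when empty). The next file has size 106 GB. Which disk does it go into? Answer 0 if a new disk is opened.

Next-Fit only looks at disk 3, which has 216 GB free.
106 GB fits there.

3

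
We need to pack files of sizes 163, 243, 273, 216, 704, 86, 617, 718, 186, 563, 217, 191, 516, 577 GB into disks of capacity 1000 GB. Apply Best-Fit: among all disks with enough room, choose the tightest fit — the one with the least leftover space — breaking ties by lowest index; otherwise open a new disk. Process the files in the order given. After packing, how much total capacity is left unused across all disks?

disk 1: place 163 GB, 837 GB left
disk 1: place 243 GB, 594 GB left
disk 1: place 273 GB, 321 GB left
disk 1: place 216 GB, 105 GB left
disk 2: place 704 GB, 296 GB left
disk 1: place 86 GB, 19 GB left
disk 3: place 617 GB, 383 GB left
disk 4: place 718 GB, 282 GB left
disk 4: place 186 GB, 96 GB left
disk 5: place 563 GB, 437 GB left
disk 2: place 217 GB, 79 GB left
disk 3: place 191 GB, 192 GB left
disk 6: place 516 GB, 484 GB left
disk 7: place 577 GB, 423 GB left
7 disks × 1000 GB = 7000 GB; used 5270 GB; unused 1730 GB.

1730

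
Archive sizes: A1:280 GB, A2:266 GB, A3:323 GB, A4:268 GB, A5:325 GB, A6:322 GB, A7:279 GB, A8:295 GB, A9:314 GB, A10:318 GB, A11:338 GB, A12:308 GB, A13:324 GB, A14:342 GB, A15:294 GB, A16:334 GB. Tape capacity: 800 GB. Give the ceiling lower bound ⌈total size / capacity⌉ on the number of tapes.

7 tapes

Total size = 280 + 266 + 323 + 268 + 325 + 322 + 279 + 295 + 314 + 318 + 338 + 308 + 324 + 342 + 294 + 334 = 4930 GB.
⌈4930 / 800⌉ = 7.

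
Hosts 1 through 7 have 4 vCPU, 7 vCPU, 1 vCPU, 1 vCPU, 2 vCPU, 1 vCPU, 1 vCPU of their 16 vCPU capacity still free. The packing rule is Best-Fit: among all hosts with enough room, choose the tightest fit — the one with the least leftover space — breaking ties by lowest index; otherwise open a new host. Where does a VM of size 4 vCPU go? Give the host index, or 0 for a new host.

Hosts with room: host 1 (4 vCPU), host 2 (7 vCPU).
Tightest fit is host 1 with 4 vCPU free.

1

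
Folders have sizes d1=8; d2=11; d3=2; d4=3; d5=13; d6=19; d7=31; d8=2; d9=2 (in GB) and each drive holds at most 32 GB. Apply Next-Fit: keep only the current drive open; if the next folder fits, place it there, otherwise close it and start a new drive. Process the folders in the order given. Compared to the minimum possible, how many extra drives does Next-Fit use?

Next-Fit: [8,11,2,3] [13,19] [31] [2,2] → 4 drives.
Total size 91 GB; any packing needs at least ⌈91/32⌉ = 3 drives.
An optimal packing achieves that bound: [31] [19,13] [11,8,3,2,2,2] → 3 drives.
Excess: 4 − 3 = 1.

1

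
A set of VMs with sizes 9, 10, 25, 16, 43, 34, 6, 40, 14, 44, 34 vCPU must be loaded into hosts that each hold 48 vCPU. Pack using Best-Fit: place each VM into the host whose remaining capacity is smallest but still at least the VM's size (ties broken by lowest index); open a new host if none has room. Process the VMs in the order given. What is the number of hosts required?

7 hosts

host 1: place 9 vCPU, 39 vCPU left
host 1: place 10 vCPU, 29 vCPU left
host 1: place 25 vCPU, 4 vCPU left
host 2: place 16 vCPU, 32 vCPU left
host 3: place 43 vCPU, 5 vCPU left
host 4: place 34 vCPU, 14 vCPU left
host 4: place 6 vCPU, 8 vCPU left
host 5: place 40 vCPU, 8 vCPU left
host 2: place 14 vCPU, 18 vCPU left
host 6: place 44 vCPU, 4 vCPU left
host 7: place 34 vCPU, 14 vCPU left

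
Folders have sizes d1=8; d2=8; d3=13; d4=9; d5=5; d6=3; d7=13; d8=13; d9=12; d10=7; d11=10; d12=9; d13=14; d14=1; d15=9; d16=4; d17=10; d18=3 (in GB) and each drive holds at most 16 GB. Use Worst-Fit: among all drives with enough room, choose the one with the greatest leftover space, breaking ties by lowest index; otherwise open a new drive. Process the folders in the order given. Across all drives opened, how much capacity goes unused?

25

Put d1 (8 GB) in drive 1; 8 GB remain.
Put d2 (8 GB) in drive 1; 0 GB remain.
Put d3 (13 GB) in drive 2; 3 GB remain.
Put d4 (9 GB) in drive 3; 7 GB remain.
Put d5 (5 GB) in drive 3; 2 GB remain.
Put d6 (3 GB) in drive 2; 0 GB remain.
Put d7 (13 GB) in drive 4; 3 GB remain.
Put d8 (13 GB) in drive 5; 3 GB remain.
Put d9 (12 GB) in drive 6; 4 GB remain.
Put d10 (7 GB) in drive 7; 9 GB remain.
Put d11 (10 GB) in drive 8; 6 GB remain.
Put d12 (9 GB) in drive 7; 0 GB remain.
Put d13 (14 GB) in drive 9; 2 GB remain.
Put d14 (1 GB) in drive 8; 5 GB remain.
Put d15 (9 GB) in drive 10; 7 GB remain.
Put d16 (4 GB) in drive 10; 3 GB remain.
Put d17 (10 GB) in drive 11; 6 GB remain.
Put d18 (3 GB) in drive 11; 3 GB remain.
11 drives × 16 GB = 176 GB; used 151 GB; unused 25 GB.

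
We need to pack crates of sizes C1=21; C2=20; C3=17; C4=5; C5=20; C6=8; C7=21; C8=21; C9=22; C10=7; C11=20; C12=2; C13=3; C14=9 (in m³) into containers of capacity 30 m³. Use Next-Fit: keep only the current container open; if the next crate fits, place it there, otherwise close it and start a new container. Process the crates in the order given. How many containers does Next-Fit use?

9

C1 (21 m³) → container 1 (remaining 9 m³)
C2 (20 m³) → container 2 (remaining 10 m³)
C3 (17 m³) → container 3 (remaining 13 m³)
C4 (5 m³) → container 3 (remaining 8 m³)
C5 (20 m³) → container 4 (remaining 10 m³)
C6 (8 m³) → container 4 (remaining 2 m³)
C7 (21 m³) → container 5 (remaining 9 m³)
C8 (21 m³) → container 6 (remaining 9 m³)
C9 (22 m³) → container 7 (remaining 8 m³)
C10 (7 m³) → container 7 (remaining 1 m³)
C11 (20 m³) → container 8 (remaining 10 m³)
C12 (2 m³) → container 8 (remaining 8 m³)
C13 (3 m³) → container 8 (remaining 5 m³)
C14 (9 m³) → container 9 (remaining 21 m³)
Final containers: [21] [20] [17,5] [20,8] [21] [21] [22,7] [20,2,3] [9].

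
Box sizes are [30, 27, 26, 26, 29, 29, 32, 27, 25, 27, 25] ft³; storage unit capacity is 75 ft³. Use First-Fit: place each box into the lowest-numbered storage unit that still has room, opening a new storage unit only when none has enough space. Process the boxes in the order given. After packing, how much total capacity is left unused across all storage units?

147

storage unit 1: place 30 ft³, 45 ft³ left
storage unit 1: place 27 ft³, 18 ft³ left
storage unit 2: place 26 ft³, 49 ft³ left
storage unit 2: place 26 ft³, 23 ft³ left
storage unit 3: place 29 ft³, 46 ft³ left
storage unit 3: place 29 ft³, 17 ft³ left
storage unit 4: place 32 ft³, 43 ft³ left
storage unit 4: place 27 ft³, 16 ft³ left
storage unit 5: place 25 ft³, 50 ft³ left
storage unit 5: place 27 ft³, 23 ft³ left
storage unit 6: place 25 ft³, 50 ft³ left
6 storage units × 75 ft³ = 450 ft³; used 303 ft³; unused 147 ft³.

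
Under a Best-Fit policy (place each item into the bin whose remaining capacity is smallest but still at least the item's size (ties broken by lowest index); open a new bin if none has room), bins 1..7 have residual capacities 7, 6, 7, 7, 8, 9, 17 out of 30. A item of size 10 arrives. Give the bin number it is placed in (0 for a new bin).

7

Bins with room: bin 7 (17).
Tightest fit is bin 7 with 17 free.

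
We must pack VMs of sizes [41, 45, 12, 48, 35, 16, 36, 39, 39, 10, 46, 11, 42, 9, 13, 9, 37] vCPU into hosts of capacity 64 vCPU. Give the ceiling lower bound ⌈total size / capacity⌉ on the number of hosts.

Total size = 41 + 45 + 12 + 48 + 35 + 16 + 36 + 39 + 39 + 10 + 46 + 11 + 42 + 9 + 13 + 9 + 37 = 488 vCPU.
⌈488 / 64⌉ = 8.

8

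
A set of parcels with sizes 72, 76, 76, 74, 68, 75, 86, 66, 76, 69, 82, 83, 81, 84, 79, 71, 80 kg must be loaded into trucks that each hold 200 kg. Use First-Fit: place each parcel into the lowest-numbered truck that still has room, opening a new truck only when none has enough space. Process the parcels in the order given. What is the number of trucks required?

72 kg → truck 1 (remaining 128 kg)
76 kg → truck 1 (remaining 52 kg)
76 kg → truck 2 (remaining 124 kg)
74 kg → truck 2 (remaining 50 kg)
68 kg → truck 3 (remaining 132 kg)
75 kg → truck 3 (remaining 57 kg)
86 kg → truck 4 (remaining 114 kg)
66 kg → truck 4 (remaining 48 kg)
76 kg → truck 5 (remaining 124 kg)
69 kg → truck 5 (remaining 55 kg)
82 kg → truck 6 (remaining 118 kg)
83 kg → truck 6 (remaining 35 kg)
81 kg → truck 7 (remaining 119 kg)
84 kg → truck 7 (remaining 35 kg)
79 kg → truck 8 (remaining 121 kg)
71 kg → truck 8 (remaining 50 kg)
80 kg → truck 9 (remaining 120 kg)
Final trucks: [72,76] [76,74] [68,75] [86,66] [76,69] [82,83] [81,84] [79,71] [80].

9 trucks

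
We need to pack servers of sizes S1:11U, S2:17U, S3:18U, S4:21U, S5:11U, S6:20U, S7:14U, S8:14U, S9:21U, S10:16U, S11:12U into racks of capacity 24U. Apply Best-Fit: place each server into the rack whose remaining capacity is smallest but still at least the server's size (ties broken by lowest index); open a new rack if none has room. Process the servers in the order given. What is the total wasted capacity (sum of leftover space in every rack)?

65

rack 1: place S1 (11U), 13U left
rack 2: place S2 (17U), 7U left
rack 3: place S3 (18U), 6U left
rack 4: place S4 (21U), 3U left
rack 1: place S5 (11U), 2U left
rack 5: place S6 (20U), 4U left
rack 6: place S7 (14U), 10U left
rack 7: place S8 (14U), 10U left
rack 8: place S9 (21U), 3U left
rack 9: place S10 (16U), 8U left
rack 10: place S11 (12U), 12U left
10 racks × 24U = 240U; used 175U; unused 65U.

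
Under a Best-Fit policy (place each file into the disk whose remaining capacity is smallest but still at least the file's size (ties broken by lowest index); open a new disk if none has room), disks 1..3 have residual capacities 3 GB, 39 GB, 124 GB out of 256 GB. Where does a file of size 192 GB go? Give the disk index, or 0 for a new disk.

No disk has ≥ 192 GB free, so a new disk is opened.

0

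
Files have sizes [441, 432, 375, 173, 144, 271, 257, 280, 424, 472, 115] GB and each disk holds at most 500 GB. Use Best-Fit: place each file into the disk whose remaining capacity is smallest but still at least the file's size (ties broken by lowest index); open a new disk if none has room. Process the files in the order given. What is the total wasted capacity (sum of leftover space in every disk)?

1116

Put 441 GB in disk 1; 59 GB remain.
Put 432 GB in disk 2; 68 GB remain.
Put 375 GB in disk 3; 125 GB remain.
Put 173 GB in disk 4; 327 GB remain.
Put 144 GB in disk 4; 183 GB remain.
Put 271 GB in disk 5; 229 GB remain.
Put 257 GB in disk 6; 243 GB remain.
Put 280 GB in disk 7; 220 GB remain.
Put 424 GB in disk 8; 76 GB remain.
Put 472 GB in disk 9; 28 GB remain.
Put 115 GB in disk 3; 10 GB remain.
9 disks × 500 GB = 4500 GB; used 3384 GB; unused 1116 GB.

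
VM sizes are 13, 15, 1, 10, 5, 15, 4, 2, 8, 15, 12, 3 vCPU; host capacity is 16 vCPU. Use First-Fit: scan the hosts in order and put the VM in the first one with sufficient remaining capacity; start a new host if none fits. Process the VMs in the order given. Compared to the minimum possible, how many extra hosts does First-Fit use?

First-Fit: [13,1,2] [15] [10,5] [15] [4,8,3] [15] [12] → 7 hosts.
Total size 103 vCPU; any packing needs at least ⌈103/16⌉ = 7 hosts.
So 7 is already optimal.

0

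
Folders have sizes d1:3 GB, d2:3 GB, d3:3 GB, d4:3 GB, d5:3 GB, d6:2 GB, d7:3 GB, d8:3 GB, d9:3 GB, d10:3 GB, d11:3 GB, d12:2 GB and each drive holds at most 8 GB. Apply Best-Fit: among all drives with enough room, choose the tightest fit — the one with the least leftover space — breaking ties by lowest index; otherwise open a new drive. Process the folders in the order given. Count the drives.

5 drives

drive 1: place d1 (3 GB), 5 GB left
drive 1: place d2 (3 GB), 2 GB left
drive 2: place d3 (3 GB), 5 GB left
drive 2: place d4 (3 GB), 2 GB left
drive 3: place d5 (3 GB), 5 GB left
drive 1: place d6 (2 GB), 0 GB left
drive 3: place d7 (3 GB), 2 GB left
drive 4: place d8 (3 GB), 5 GB left
drive 4: place d9 (3 GB), 2 GB left
drive 5: place d10 (3 GB), 5 GB left
drive 5: place d11 (3 GB), 2 GB left
drive 2: place d12 (2 GB), 0 GB left
Final drives: [3,3,2] [3,3,2] [3,3] [3,3] [3,3].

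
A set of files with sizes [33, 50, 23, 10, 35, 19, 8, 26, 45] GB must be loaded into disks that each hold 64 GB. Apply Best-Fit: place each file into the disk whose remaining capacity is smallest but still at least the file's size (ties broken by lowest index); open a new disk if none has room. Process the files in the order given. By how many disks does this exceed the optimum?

Best-Fit: [33,23,8] [50,10] [35,19] [26] [45] → 5 disks.
Total size 249 GB; any packing needs at least ⌈249/64⌉ = 4 disks.
An optimal packing achieves that bound: [50,10] [45,19] [35,26] [33,23,8] → 4 disks.
Excess: 5 − 4 = 1.

1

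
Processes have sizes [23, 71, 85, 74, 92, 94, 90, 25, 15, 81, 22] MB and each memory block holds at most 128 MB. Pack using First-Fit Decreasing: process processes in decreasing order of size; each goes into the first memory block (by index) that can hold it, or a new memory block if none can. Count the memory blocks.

7

Sorted descending: 94, 92, 90, 85, 81, 74, 71, 25, 23, 22, 15.
Put 94 MB in memory block 1; 34 MB remain.
Put 92 MB in memory block 2; 36 MB remain.
Put 90 MB in memory block 3; 38 MB remain.
Put 85 MB in memory block 4; 43 MB remain.
Put 81 MB in memory block 5; 47 MB remain.
Put 74 MB in memory block 6; 54 MB remain.
Put 71 MB in memory block 7; 57 MB remain.
Put 25 MB in memory block 1; 9 MB remain.
Put 23 MB in memory block 2; 13 MB remain.
Put 22 MB in memory block 3; 16 MB remain.
Put 15 MB in memory block 3; 1 MB remain.
Final memory blocks: [94,25] [92,23] [90,22,15] [85] [81] [74] [71].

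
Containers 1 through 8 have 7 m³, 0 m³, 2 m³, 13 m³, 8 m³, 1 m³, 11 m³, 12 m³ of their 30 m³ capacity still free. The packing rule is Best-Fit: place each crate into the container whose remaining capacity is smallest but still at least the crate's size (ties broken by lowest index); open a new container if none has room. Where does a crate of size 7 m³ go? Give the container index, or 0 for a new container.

Containers with room: container 1 (7 m³), container 4 (13 m³), container 5 (8 m³), container 7 (11 m³), container 8 (12 m³).
Tightest fit is container 1 with 7 m³ free.

1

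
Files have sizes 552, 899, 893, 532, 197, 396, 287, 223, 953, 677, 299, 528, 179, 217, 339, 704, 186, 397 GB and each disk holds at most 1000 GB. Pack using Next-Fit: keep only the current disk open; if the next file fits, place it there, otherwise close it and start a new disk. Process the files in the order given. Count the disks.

disk 1: place 552 GB, 448 GB left
disk 2: place 899 GB, 101 GB left
disk 3: place 893 GB, 107 GB left
disk 4: place 532 GB, 468 GB left
disk 4: place 197 GB, 271 GB left
disk 5: place 396 GB, 604 GB left
disk 5: place 287 GB, 317 GB left
disk 5: place 223 GB, 94 GB left
disk 6: place 953 GB, 47 GB left
disk 7: place 677 GB, 323 GB left
disk 7: place 299 GB, 24 GB left
disk 8: place 528 GB, 472 GB left
disk 8: place 179 GB, 293 GB left
disk 8: place 217 GB, 76 GB left
disk 9: place 339 GB, 661 GB left
disk 10: place 704 GB, 296 GB left
disk 10: place 186 GB, 110 GB left
disk 11: place 397 GB, 603 GB left

11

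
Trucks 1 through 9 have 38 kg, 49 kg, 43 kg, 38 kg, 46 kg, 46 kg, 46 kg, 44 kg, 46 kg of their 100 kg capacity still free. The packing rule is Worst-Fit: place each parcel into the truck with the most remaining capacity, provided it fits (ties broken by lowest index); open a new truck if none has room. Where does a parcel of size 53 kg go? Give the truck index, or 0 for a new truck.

0

No truck has ≥ 53 kg free, so a new truck is opened.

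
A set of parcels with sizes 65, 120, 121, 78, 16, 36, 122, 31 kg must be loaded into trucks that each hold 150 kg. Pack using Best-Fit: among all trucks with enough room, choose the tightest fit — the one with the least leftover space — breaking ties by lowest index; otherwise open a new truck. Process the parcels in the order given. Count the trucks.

5

truck 1: place 65 kg, 85 kg left
truck 2: place 120 kg, 30 kg left
truck 3: place 121 kg, 29 kg left
truck 1: place 78 kg, 7 kg left
truck 3: place 16 kg, 13 kg left
truck 4: place 36 kg, 114 kg left
truck 5: place 122 kg, 28 kg left
truck 4: place 31 kg, 83 kg left
Final trucks: [65,78] [120] [121,16] [36,31] [122].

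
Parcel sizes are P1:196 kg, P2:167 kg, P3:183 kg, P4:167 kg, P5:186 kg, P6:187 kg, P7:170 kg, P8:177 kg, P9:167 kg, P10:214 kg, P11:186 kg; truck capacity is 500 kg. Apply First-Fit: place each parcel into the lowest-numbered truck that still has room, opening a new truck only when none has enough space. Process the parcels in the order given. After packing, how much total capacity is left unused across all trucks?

1000

truck 1: place P1 (196 kg), 304 kg left
truck 1: place P2 (167 kg), 137 kg left
truck 2: place P3 (183 kg), 317 kg left
truck 2: place P4 (167 kg), 150 kg left
truck 3: place P5 (186 kg), 314 kg left
truck 3: place P6 (187 kg), 127 kg left
truck 4: place P7 (170 kg), 330 kg left
truck 4: place P8 (177 kg), 153 kg left
truck 5: place P9 (167 kg), 333 kg left
truck 5: place P10 (214 kg), 119 kg left
truck 6: place P11 (186 kg), 314 kg left
6 trucks × 500 kg = 3000 kg; used 2000 kg; unused 1000 kg.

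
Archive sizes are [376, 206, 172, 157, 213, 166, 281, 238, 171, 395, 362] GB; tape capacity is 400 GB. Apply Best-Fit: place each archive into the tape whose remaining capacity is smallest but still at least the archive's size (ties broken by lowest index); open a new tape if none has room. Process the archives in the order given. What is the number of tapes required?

Put 376 GB in tape 1; 24 GB remain.
Put 206 GB in tape 2; 194 GB remain.
Put 172 GB in tape 2; 22 GB remain.
Put 157 GB in tape 3; 243 GB remain.
Put 213 GB in tape 3; 30 GB remain.
Put 166 GB in tape 4; 234 GB remain.
Put 281 GB in tape 5; 119 GB remain.
Put 238 GB in tape 6; 162 GB remain.
Put 171 GB in tape 4; 63 GB remain.
Put 395 GB in tape 7; 5 GB remain.
Put 362 GB in tape 8; 38 GB remain.
Final tapes: [376] [206,172] [157,213] [166,171] [281] [238] [395] [362].

8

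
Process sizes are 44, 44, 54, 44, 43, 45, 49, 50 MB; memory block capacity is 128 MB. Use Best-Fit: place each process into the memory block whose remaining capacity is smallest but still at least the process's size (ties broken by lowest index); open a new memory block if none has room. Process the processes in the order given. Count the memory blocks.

4 memory blocks

Put 44 MB in memory block 1; 84 MB remain.
Put 44 MB in memory block 1; 40 MB remain.
Put 54 MB in memory block 2; 74 MB remain.
Put 44 MB in memory block 2; 30 MB remain.
Put 43 MB in memory block 3; 85 MB remain.
Put 45 MB in memory block 3; 40 MB remain.
Put 49 MB in memory block 4; 79 MB remain.
Put 50 MB in memory block 4; 29 MB remain.
Final memory blocks: [44,44] [54,44] [43,45] [49,50].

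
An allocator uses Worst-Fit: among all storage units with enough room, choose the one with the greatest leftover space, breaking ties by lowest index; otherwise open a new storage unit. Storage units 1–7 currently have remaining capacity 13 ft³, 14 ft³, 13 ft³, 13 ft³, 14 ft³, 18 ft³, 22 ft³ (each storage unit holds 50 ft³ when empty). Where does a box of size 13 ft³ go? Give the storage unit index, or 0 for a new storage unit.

7

Storage units with room: storage unit 1 (13 ft³), storage unit 2 (14 ft³), storage unit 3 (13 ft³), storage unit 4 (13 ft³), storage unit 5 (14 ft³), storage unit 6 (18 ft³), storage unit 7 (22 ft³).
Most room is storage unit 7 with 22 ft³ free.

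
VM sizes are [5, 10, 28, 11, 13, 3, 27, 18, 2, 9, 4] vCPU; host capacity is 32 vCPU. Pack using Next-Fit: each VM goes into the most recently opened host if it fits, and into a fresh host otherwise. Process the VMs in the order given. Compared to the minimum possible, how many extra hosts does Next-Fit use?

1

Next-Fit: [5,10] [28] [11,13,3] [27] [18,2,9] [4] → 6 hosts.
Total size 130 vCPU; any packing needs at least ⌈130/32⌉ = 5 hosts.
An optimal packing achieves that bound: [28,4] [27,5] [18,13] [11,10,9,2] [3] → 5 hosts.
Excess: 6 − 5 = 1.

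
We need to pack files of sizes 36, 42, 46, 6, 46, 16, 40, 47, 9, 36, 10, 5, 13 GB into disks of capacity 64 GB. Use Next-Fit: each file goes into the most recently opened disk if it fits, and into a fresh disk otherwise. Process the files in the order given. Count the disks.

7 disks

disk 1: place 36 GB, 28 GB left
disk 2: place 42 GB, 22 GB left
disk 3: place 46 GB, 18 GB left
disk 3: place 6 GB, 12 GB left
disk 4: place 46 GB, 18 GB left
disk 4: place 16 GB, 2 GB left
disk 5: place 40 GB, 24 GB left
disk 6: place 47 GB, 17 GB left
disk 6: place 9 GB, 8 GB left
disk 7: place 36 GB, 28 GB left
disk 7: place 10 GB, 18 GB left
disk 7: place 5 GB, 13 GB left
disk 7: place 13 GB, 0 GB left
Final disks: [36] [42] [46,6] [46,16] [40] [47,9] [36,10,5,13].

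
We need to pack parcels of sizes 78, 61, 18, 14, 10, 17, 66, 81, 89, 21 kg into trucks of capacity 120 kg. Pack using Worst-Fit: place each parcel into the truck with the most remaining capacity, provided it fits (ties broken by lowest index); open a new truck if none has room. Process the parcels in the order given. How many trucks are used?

Put 78 kg in truck 1; 42 kg remain.
Put 61 kg in truck 2; 59 kg remain.
Put 18 kg in truck 2; 41 kg remain.
Put 14 kg in truck 1; 28 kg remain.
Put 10 kg in truck 2; 31 kg remain.
Put 17 kg in truck 2; 14 kg remain.
Put 66 kg in truck 3; 54 kg remain.
Put 81 kg in truck 4; 39 kg remain.
Put 89 kg in truck 5; 31 kg remain.
Put 21 kg in truck 3; 33 kg remain.
Final trucks: [78,14] [61,18,10,17] [66,21] [81] [89].

5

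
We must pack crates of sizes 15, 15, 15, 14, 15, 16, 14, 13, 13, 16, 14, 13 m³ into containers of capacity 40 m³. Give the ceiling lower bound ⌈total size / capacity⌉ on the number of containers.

Total size = 15 + 15 + 15 + 14 + 15 + 16 + 14 + 13 + 13 + 16 + 14 + 13 = 173 m³.
⌈173 / 40⌉ = 5.

5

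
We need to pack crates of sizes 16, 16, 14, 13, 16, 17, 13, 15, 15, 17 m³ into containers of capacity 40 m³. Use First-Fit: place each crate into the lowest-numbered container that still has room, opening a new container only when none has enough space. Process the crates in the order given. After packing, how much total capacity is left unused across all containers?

48

16 m³ → container 1 (remaining 24 m³)
16 m³ → container 1 (remaining 8 m³)
14 m³ → container 2 (remaining 26 m³)
13 m³ → container 2 (remaining 13 m³)
16 m³ → container 3 (remaining 24 m³)
17 m³ → container 3 (remaining 7 m³)
13 m³ → container 2 (remaining 0 m³)
15 m³ → container 4 (remaining 25 m³)
15 m³ → container 4 (remaining 10 m³)
17 m³ → container 5 (remaining 23 m³)
5 containers × 40 m³ = 200 m³; used 152 m³; unused 48 m³.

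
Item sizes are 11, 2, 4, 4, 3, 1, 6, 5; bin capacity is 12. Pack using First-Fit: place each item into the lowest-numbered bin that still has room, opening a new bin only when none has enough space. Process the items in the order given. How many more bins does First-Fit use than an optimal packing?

1

First-Fit: [11,1] [2,4,4] [3,6] [5] → 4 bins.
Total size 36; any packing needs at least ⌈36/12⌉ = 3 bins.
An optimal packing achieves that bound: [11,1] [6,4,2] [5,4,3] → 3 bins.
Excess: 4 − 3 = 1.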